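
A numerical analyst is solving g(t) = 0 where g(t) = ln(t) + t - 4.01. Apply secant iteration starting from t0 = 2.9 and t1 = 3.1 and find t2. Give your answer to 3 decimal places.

2.934

g(2.9) = -0.04529, g(3.1) = 0.22140
t2 = 3.10000 − 0.22140·(3.10000 − 2.90000) / (0.22140 − (-0.04529)) = 3.10000 − (0.04428)/(0.26669) = 2.93396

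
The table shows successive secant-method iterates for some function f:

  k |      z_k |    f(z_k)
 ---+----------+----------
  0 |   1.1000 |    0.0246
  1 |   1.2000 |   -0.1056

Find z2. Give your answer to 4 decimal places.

1.1189

z2 = 1.2000 − (-0.1056)·(1.2000 − 1.1000) / (-0.1056 − 0.0246)
   = 1.2000 − (-0.010560)/(-0.130200) = 1.118894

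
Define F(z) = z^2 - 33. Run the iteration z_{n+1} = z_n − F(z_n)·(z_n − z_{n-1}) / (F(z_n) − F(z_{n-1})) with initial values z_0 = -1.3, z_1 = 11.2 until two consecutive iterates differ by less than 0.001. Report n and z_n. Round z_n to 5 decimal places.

n = 8, z_n = 5.74456

F(-1.3) = -31.3100000, F(11.2) = 92.4400000
z_2 = 11.2000000 − 92.4400000·(12.5000000)/(123.7500000) = 1.8626263;  |Δ| = 9.3373737
F(1.8626263) = -29.5306234
z_3 = 1.8626263 − (-29.5306234)·(-9.3373737)/(-121.9706234) = 4.1233220;  |Δ| = 2.2606957
F(4.1233220) = -15.9982158
z_4 = 4.1233220 − (-15.9982158)·(2.2606957)/(13.5324077) = 6.7959505;  |Δ| = 2.6726285
F(6.7959505) = 13.1849427
z_5 = 6.7959505 − 13.1849427·(2.6726285)/(29.1831585) = 5.5884577;  |Δ| = 1.2074928
F(5.5884577) = -1.7691408
z_6 = 5.5884577 − (-1.7691408)·(-1.2074928)/(-14.9540835) = 5.7313099;  |Δ| = 0.1428523
F(5.7313099) = -0.1520863
z_7 = 5.7313099 − (-0.1520863)·(0.1428523)/(1.6170545) = 5.7447454;  |Δ| = 0.0134355
F(5.7447454) = 0.0020998
z_8 = 5.7447454 − 0.0020998·(0.0134355)/(0.1541861) = 5.7445624;  |Δ| = 0.0001830
|z_8 − z_7| = 0.0001830 < 0.001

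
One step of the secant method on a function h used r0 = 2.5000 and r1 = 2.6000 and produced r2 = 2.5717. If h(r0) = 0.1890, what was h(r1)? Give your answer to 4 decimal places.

The secant line through (2.5000, 0.1890) and (2.6000, h(r1)) crosses zero at r2 = 2.5717.
So (2.5000, 0.1890), (2.6000, h(r1)), (2.5717, 0) are collinear:
h(r1) = 0.1890 · (2.6000 − 2.5717) / (2.5000 − 2.5717) = 0.1890 · (0.028300)/(-0.071700) = -0.074598

-0.0746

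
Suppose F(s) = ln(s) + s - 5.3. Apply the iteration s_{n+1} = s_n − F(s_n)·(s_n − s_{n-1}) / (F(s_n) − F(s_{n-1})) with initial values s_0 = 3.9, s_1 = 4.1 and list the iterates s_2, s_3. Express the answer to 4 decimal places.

F(3.9) = -0.039023, F(4.1) = 0.210987
s_2 = 4.100000 − 0.210987·(4.100000 − 3.900000) / (0.210987 − (-0.039023)) = 4.100000 − (0.042197)/(0.250010) = 3.931217
F(3.931217) = 0.000167
s_3 = 3.931217 − 0.000167·(3.931217 − 4.100000) / (0.000167 − 0.210987) = 3.931217 − (-0.000028)/(-0.210820) = 3.931084

3.9312, 3.9311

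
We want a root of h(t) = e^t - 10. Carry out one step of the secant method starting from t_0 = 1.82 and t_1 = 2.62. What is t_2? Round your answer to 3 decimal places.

h(1.82) = -3.82814, h(2.62) = 3.73572
t_2 = 2.62000 − 3.73572·(2.62000 − 1.82000) / (3.73572 − (-3.82814)) = 2.62000 − (2.98858)/(7.56387) = 2.22489

2.225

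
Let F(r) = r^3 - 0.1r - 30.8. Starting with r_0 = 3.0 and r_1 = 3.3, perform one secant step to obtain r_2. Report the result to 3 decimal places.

F(3.0) = -4.10000, F(3.3) = 4.80700
r_2 = 3.30000 − 4.80700·(3.30000 − 3.00000) / (4.80700 − (-4.10000)) = 3.30000 − (1.44210)/(8.90700) = 3.13809

3.138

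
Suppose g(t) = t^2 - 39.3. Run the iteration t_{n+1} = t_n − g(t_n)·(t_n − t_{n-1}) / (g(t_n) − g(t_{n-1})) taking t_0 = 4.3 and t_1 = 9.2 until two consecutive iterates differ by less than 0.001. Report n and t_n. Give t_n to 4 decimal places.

n = 6, t_n = 6.2690

g(4.3) = -20.810000, g(9.2) = 45.340000
t_2 = 9.200000 − 45.340000·(4.900000)/(66.150000) = 5.841481;  |Δ| = 3.358519
g(5.841481) = -5.177094
t_3 = 5.841481 − (-5.177094)·(-3.358519)/(-50.517094) = 6.185669;  |Δ| = 0.344188
g(6.185669) = -1.037496
t_4 = 6.185669 − (-1.037496)·(0.344188)/(4.139598) = 6.271932;  |Δ| = 0.086263
g(6.271932) = 0.037132
t_5 = 6.271932 − 0.037132·(0.086263)/(1.074628) = 6.268951;  |Δ| = 0.002981
g(6.268951) = -0.000248
t_6 = 6.268951 − (-0.000248)·(-0.002981)/(-0.037380) = 6.268971;  |Δ| = 0.000020
|t_6 − t_5| = 0.000020 < 0.001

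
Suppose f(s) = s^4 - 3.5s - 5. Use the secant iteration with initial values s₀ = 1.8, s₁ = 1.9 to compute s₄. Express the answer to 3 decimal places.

1.839

f(1.8) = -0.80240, f(1.9) = 1.38210
s₂ = 1.90000 − 1.38210·(1.90000 − 1.80000) / (1.38210 − (-0.80240)) = 1.90000 − (0.13821)/(2.18450) = 1.83673
f(1.83673) = -0.04750
s₃ = 1.83673 − (-0.04750)·(1.83673 − 1.90000) / (-0.04750 − 1.38210) = 1.83673 − (0.00301)/(-1.42960) = 1.83883
f(1.83883) = -0.00266
s₄ = 1.83883 − (-0.00266)·(1.83883 − 1.83673) / (-0.00266 − (-0.04750)) = 1.83883 − (-0.00001)/(0.04484) = 1.83896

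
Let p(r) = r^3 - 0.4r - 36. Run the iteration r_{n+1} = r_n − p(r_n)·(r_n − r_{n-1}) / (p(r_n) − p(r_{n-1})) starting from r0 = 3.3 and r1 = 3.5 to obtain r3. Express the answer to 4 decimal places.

p(3.3) = -1.383000, p(3.5) = 5.475000
r2 = 3.500000 − 5.475000·(3.500000 − 3.300000) / (5.475000 − (-1.383000)) = 3.500000 − (1.095000)/(6.858000) = 3.340332
p(3.340332) = -0.065302
r3 = 3.340332 − (-0.065302)·(3.340332 − 3.500000) / (-0.065302 − 5.475000) = 3.340332 − (0.010427)/(-5.540302) = 3.342214

3.3422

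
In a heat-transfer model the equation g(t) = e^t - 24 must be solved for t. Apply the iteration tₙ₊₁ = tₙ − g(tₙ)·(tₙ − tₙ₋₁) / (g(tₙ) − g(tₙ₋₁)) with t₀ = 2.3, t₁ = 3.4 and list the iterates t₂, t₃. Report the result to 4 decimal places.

3.0718, 3.1665

g(2.3) = -14.025818, g(3.4) = 5.964100
t₂ = 3.400000 − 5.964100·(3.400000 − 2.300000) / (5.964100 − (-14.025818)) = 3.400000 − (6.560510)/(19.989918) = 3.071809
g(3.071809) = -2.419092
t₃ = 3.071809 − (-2.419092)·(3.071809 − 3.400000) / (-2.419092 − 5.964100) = 3.071809 − (0.793924)/(-8.383192) = 3.166513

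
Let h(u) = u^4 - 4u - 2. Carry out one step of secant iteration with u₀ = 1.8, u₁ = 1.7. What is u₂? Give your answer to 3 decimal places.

1.726

h(1.8) = 1.29760, h(1.7) = -0.44790
u₂ = 1.70000 − (-0.44790)·(1.70000 − 1.80000) / (-0.44790 − 1.29760) = 1.70000 − (0.04479)/(-1.74550) = 1.72566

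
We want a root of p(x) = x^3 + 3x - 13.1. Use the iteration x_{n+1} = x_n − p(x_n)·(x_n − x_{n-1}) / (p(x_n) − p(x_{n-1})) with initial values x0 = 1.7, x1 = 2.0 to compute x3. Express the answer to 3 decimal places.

p(1.7) = -3.08700, p(2.0) = 0.90000
x2 = 2.00000 − 0.90000·(2.00000 − 1.70000) / (0.90000 − (-3.08700)) = 2.00000 − (0.27000)/(3.98700) = 1.93228
p(1.93228) = -0.08860
x3 = 1.93228 − (-0.08860)·(1.93228 − 2.00000) / (-0.08860 − 0.90000) = 1.93228 − (0.00600)/(-0.98860) = 1.93835

1.938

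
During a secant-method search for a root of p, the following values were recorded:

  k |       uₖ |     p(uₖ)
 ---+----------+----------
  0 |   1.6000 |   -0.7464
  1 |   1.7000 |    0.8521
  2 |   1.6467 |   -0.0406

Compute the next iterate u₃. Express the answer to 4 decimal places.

1.6491

u₃ = 1.6467 − (-0.0406)·(1.6467 − 1.7000) / (-0.0406 − 0.8521)
   = 1.6467 − (0.002164)/(-0.892700) = 1.649124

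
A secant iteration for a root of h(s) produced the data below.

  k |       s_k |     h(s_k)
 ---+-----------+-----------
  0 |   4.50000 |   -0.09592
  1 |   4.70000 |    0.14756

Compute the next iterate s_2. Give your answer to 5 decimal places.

4.57879

s_2 = 4.70000 − 0.14756·(4.70000 − 4.50000) / (0.14756 − (-0.09592))
   = 4.70000 − (0.0295120)/(0.2434800) = 4.5787909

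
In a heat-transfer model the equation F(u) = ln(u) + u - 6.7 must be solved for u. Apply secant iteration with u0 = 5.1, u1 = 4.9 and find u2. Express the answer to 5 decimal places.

F(5.1) = 0.0292405, F(4.9) = -0.2107648
u2 = 4.9000000 − (-0.2107648)·(4.9000000 − 5.1000000) / (-0.2107648 − 0.0292405) = 4.9000000 − (0.0421530)/(-0.2400053) = 5.0756334

5.07563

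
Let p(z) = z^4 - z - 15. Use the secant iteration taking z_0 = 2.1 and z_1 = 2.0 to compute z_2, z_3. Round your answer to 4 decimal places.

2.0299, 2.0315

p(2.1) = 2.348100, p(2.0) = -1.000000
z_2 = 2.000000 − (-1.000000)·(2.000000 − 2.100000) / (-1.000000 − 2.348100) = 2.000000 − (0.100000)/(-3.348100) = 2.029868
p(2.029868) = -0.052478
z_3 = 2.029868 − (-0.052478)·(2.029868 − 2.000000) / (-0.052478 − (-1.000000)) = 2.029868 − (-0.001567)/(0.947522) = 2.031522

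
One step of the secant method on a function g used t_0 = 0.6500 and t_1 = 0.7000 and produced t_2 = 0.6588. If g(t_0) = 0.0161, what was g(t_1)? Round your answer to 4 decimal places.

The secant line through (0.6500, 0.0161) and (0.7000, g(t_1)) crosses zero at t_2 = 0.6588.
So (0.6500, 0.0161), (0.7000, g(t_1)), (0.6588, 0) are collinear:
g(t_1) = 0.0161 · (0.7000 − 0.6588) / (0.6500 − 0.6588) = 0.0161 · (0.041200)/(-0.008800) = -0.075377

-0.0754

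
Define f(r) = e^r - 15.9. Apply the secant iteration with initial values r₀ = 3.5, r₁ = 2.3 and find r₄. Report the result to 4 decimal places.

f(3.5) = 17.215452, f(2.3) = -5.925818
r₂ = 2.300000 − (-5.925818)·(2.300000 − 3.500000) / (-5.925818 − 17.215452) = 2.300000 − (7.110981)/(-23.141270) = 2.607286
f(2.607286) = -2.337811
r₃ = 2.607286 − (-2.337811)·(2.607286 − 2.300000) / (-2.337811 − (-5.925818)) = 2.607286 − (-0.718376)/(3.588006) = 2.807502
f(2.807502) = 0.668472
r₄ = 2.807502 − 0.668472·(2.807502 − 2.607286) / (0.668472 − (-2.337811)) = 2.807502 − (0.133839)/(3.006283) = 2.762982

2.7630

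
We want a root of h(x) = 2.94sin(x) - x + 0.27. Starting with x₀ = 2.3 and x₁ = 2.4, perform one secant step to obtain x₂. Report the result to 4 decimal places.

2.3530

h(2.3) = 0.162373, h(2.4) = -0.144138
x₂ = 2.400000 − (-0.144138)·(2.400000 − 2.300000) / (-0.144138 − 0.162373) = 2.400000 − (-0.014414)/(-0.306512) = 2.352975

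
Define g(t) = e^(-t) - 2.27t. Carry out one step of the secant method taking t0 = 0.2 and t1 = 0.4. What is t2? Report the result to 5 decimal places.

g(0.2) = 0.3647308, g(0.4) = -0.2376800
t2 = 0.4000000 − (-0.2376800)·(0.4000000 − 0.2000000) / (-0.2376800 − 0.3647308) = 0.4000000 − (-0.0475360)/(-0.6024107) = 0.3210904

0.32109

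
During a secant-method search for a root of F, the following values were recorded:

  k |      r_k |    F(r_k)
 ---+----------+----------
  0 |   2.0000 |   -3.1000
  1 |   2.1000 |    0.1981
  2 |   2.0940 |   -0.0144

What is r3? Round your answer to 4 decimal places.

2.0944

r3 = 2.0940 − (-0.0144)·(2.0940 − 2.1000) / (-0.0144 − 0.1981)
   = 2.0940 − (0.000086)/(-0.212500) = 2.094407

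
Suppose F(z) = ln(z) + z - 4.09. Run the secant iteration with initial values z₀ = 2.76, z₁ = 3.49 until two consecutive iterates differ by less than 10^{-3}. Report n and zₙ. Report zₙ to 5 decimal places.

F(2.76) = -0.3147693, F(3.49) = 0.6499017
z₂ = 3.4900000 − 0.6499017·(0.7300000)/(0.9646711) = 2.9981968;  |Δ| = 0.4918032
F(2.9981968) = 0.0062079
z₃ = 2.9981968 − 0.0062079·(-0.4918032)/(-0.6436938) = 2.9934538;  |Δ| = 0.0047430
F(2.9934538) = -0.0001184
z₄ = 2.9934538 − (-0.0001184)·(-0.0047430)/(-0.0063263) = 2.9935425;  |Δ| = 0.0000887
|z₄ − z₃| = 0.0000887 < 10^{-3}

n = 4, zₙ = 2.99354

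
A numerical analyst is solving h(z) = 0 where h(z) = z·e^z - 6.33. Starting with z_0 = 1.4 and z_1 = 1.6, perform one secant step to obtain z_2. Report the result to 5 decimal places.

1.45808

h(1.4) = -0.6527200, h(1.6) = 1.5948519
z_2 = 1.6000000 − 1.5948519·(1.6000000 − 1.4000000) / (1.5948519 − (-0.6527200)) = 1.6000000 − (0.3189704)/(2.2475719) = 1.4580822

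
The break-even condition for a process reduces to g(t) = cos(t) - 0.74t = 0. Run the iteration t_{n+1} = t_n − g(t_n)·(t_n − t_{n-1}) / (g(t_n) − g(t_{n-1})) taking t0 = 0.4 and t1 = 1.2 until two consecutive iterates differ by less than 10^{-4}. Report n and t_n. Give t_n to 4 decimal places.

n = 5, t_n = 0.8707

g(0.4) = 0.625061, g(1.2) = -0.525642
t2 = 1.200000 − (-0.525642)·(0.800000)/(-1.150703) = 0.834559;  |Δ| = 0.365441
g(0.834559) = 0.053930
t3 = 0.834559 − 0.053930·(-0.365441)/(0.579573) = 0.868564;  |Δ| = 0.034005
g(0.868564) = 0.003186
t4 = 0.868564 − 0.003186·(0.034005)/(-0.050745) = 0.870699;  |Δ| = 0.002135
g(0.870699) = -0.000025
t5 = 0.870699 − (-0.000025)·(0.002135)/(-0.003211) = 0.870682;  |Δ| = 0.000017
|t5 − t4| = 0.000017 < 10^{-4}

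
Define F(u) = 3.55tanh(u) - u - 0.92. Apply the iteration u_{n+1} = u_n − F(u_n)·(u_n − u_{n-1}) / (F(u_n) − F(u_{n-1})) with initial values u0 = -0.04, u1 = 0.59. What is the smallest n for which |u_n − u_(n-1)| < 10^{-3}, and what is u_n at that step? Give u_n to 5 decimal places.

F(-0.04) = -1.0219243, F(0.59) = 0.3711294
u2 = 0.5900000 − 0.3711294·(0.6300000)/(1.3930537) = 0.4221590;  |Δ| = 0.1678410
F(0.4221590) = 0.0733954
u3 = 0.4221590 − 0.0733954·(-0.1678410)/(-0.2977340) = 0.3807840;  |Δ| = 0.0413750
F(0.3807840) = -0.0107562
u4 = 0.3807840 − (-0.0107562)·(-0.0413750)/(-0.0841516) = 0.3860725;  |Δ| = 0.0052885
F(0.3860725) = 0.0002190
u5 = 0.3860725 − 0.0002190·(0.0052885)/(0.0109752) = 0.3859670;  |Δ| = 0.0001055
|u5 − u4| = 0.0001055 < 10^{-3}

n = 5, u_n = 0.38597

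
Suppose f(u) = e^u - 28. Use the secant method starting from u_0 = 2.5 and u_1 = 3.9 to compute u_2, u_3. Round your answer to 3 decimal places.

f(2.5) = -15.81751, f(3.9) = 21.40245
u_2 = 3.90000 − 21.40245·(3.90000 − 2.50000) / (21.40245 − (-15.81751)) = 3.90000 − (29.96343)/(37.21996) = 3.09496
f(3.09496) = -5.91357
u_3 = 3.09496 − (-5.91357)·(3.09496 − 3.90000) / (-5.91357 − 21.40245) = 3.09496 − (4.76064)/(-27.31602) = 3.26924

3.095, 3.269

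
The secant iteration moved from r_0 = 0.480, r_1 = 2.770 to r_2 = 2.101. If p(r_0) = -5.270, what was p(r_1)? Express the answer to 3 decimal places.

2.175

The secant line through (0.480, -5.270) and (2.770, p(r_1)) crosses zero at r_2 = 2.101.
So (0.480, -5.270), (2.770, p(r_1)), (2.101, 0) are collinear:
p(r_1) = -5.270 · (2.770 − 2.101) / (0.480 − 2.101) = -5.270 · (0.66900)/(-1.62100) = 2.17497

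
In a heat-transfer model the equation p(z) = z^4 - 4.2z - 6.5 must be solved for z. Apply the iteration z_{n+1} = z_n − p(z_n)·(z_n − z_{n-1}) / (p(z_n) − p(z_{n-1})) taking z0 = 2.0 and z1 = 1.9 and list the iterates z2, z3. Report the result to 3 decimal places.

1.957, 1.959

p(2.0) = 1.10000, p(1.9) = -1.44790
z2 = 1.90000 − (-1.44790)·(1.90000 − 2.00000) / (-1.44790 − 1.10000) = 1.90000 − (0.14479)/(-2.54790) = 1.95683
p(1.95683) = -0.05611
z3 = 1.95683 − (-0.05611)·(1.95683 − 1.90000) / (-0.05611 − (-1.44790)) = 1.95683 − (-0.00319)/(1.39179) = 1.95912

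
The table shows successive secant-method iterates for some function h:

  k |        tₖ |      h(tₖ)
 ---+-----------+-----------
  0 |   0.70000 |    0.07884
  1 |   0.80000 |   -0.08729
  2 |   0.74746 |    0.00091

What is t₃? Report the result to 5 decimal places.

0.74800

t₃ = 0.74746 − 0.00091·(0.74746 − 0.80000) / (0.00091 − (-0.08729))
   = 0.74746 − (-0.0000478)/(0.0882000) = 0.7480021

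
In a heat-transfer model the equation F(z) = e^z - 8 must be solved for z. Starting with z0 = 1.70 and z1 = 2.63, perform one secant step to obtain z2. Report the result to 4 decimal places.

1.9797

F(1.70) = -2.526053, F(2.63) = 5.873770
z2 = 2.630000 − 5.873770·(2.630000 − 1.700000) / (5.873770 − (-2.526053)) = 2.630000 − (5.462606)/(8.399823) = 1.979676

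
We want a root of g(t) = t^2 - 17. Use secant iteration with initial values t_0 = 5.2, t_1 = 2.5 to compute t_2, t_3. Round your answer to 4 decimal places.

g(5.2) = 10.040000, g(2.5) = -10.750000
t_2 = 2.500000 − (-10.750000)·(2.500000 − 5.200000) / (-10.750000 − 10.040000) = 2.500000 − (29.025000)/(-20.790000) = 3.896104
g(3.896104) = -1.820374
t_3 = 3.896104 − (-1.820374)·(3.896104 − 2.500000) / (-1.820374 − (-10.750000)) = 3.896104 − (-2.541432)/(8.929626) = 4.180711

3.8961, 4.1807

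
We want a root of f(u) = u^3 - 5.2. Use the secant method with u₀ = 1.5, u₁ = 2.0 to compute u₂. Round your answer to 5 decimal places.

1.69730

f(1.5) = -1.8250000, f(2.0) = 2.8000000
u₂ = 2.0000000 − 2.8000000·(2.0000000 − 1.5000000) / (2.8000000 − (-1.8250000)) = 2.0000000 − (1.4000000)/(4.6250000) = 1.6972973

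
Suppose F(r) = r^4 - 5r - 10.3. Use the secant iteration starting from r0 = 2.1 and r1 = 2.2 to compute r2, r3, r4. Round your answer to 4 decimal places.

F(2.1) = -1.351900, F(2.2) = 2.125600
r2 = 2.200000 − 2.125600·(2.200000 − 2.100000) / (2.125600 − (-1.351900)) = 2.200000 − (0.212560)/(3.477500) = 2.138876
F(2.138876) = -0.065684
r3 = 2.138876 − (-0.065684)·(2.138876 − 2.200000) / (-0.065684 − 2.125600) = 2.138876 − (0.004015)/(-2.191284) = 2.140708
F(2.140708) = -0.003041
r4 = 2.140708 − (-0.003041)·(2.140708 − 2.138876) / (-0.003041 − (-0.065684)) = 2.140708 − (-0.000006)/(0.062643) = 2.140797

2.1389, 2.1407, 2.1408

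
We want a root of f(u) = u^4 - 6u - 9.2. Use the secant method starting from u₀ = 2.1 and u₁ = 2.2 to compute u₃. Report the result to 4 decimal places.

2.1713

f(2.1) = -2.351900, f(2.2) = 1.025600
u₂ = 2.200000 − 1.025600·(2.200000 − 2.100000) / (1.025600 − (-2.351900)) = 2.200000 − (0.102560)/(3.377500) = 2.169634
f(2.169634) = -0.059009
u₃ = 2.169634 − (-0.059009)·(2.169634 − 2.200000) / (-0.059009 − 1.025600) = 2.169634 − (0.001792)/(-1.084609) = 2.171286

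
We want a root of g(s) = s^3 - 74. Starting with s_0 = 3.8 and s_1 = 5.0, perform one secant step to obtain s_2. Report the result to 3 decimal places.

4.127

g(3.8) = -19.12800, g(5.0) = 51.00000
s_2 = 5.00000 − 51.00000·(5.00000 − 3.80000) / (51.00000 − (-19.12800)) = 5.00000 − (61.20000)/(70.12800) = 4.12731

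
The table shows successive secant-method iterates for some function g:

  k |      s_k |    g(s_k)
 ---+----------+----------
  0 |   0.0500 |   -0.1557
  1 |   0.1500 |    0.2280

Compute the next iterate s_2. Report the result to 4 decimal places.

s_2 = 0.1500 − 0.2280·(0.1500 − 0.0500) / (0.2280 − (-0.1557))
   = 0.1500 − (0.022800)/(0.383700) = 0.090579

0.0906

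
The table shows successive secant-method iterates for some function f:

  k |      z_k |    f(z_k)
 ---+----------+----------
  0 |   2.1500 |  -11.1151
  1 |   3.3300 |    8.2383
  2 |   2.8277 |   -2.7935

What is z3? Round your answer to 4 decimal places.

z3 = 2.8277 − (-2.7935)·(2.8277 − 3.3300) / (-2.7935 − 8.2383)
   = 2.8277 − (1.403175)/(-11.031800) = 2.954894

2.9549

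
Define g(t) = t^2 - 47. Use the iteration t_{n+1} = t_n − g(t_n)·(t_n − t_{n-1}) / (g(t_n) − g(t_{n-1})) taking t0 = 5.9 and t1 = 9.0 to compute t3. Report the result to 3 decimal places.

6.837

g(5.9) = -12.19000, g(9.0) = 34.00000
t2 = 9.00000 − 34.00000·(9.00000 − 5.90000) / (34.00000 − (-12.19000)) = 9.00000 − (105.40000)/(46.19000) = 6.71812
g(6.71812) = -1.86685
t3 = 6.71812 − (-1.86685)·(6.71812 − 9.00000) / (-1.86685 − 34.00000) = 6.71812 − (4.25993)/(-35.86685) = 6.83689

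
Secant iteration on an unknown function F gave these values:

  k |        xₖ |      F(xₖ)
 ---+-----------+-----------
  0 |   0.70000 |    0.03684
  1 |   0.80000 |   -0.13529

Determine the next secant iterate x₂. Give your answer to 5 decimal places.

x₂ = 0.80000 − (-0.13529)·(0.80000 − 0.70000) / (-0.13529 − 0.03684)
   = 0.80000 − (-0.0135290)/(-0.1721300) = 0.7214024

0.72140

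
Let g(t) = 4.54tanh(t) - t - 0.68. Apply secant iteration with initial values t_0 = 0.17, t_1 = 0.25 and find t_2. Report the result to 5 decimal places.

0.19559

g(0.17) = -0.0855501, g(0.25) = 0.1819307
t_2 = 0.2500000 − 0.1819307·(0.2500000 − 0.1700000) / (0.1819307 − (-0.0855501)) = 0.2500000 − (0.0145545)/(0.2674808) = 0.1955869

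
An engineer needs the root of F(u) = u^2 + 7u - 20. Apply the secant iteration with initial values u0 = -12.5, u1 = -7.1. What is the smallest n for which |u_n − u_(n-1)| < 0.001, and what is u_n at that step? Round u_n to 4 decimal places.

F(-12.5) = 48.750000, F(-7.1) = -19.290000
u2 = -7.100000 − (-19.290000)·(5.400000)/(-68.040000) = -8.630952;  |Δ| = 1.530952
F(-8.630952) = -5.923328
u3 = -8.630952 − (-5.923328)·(-1.530952)/(13.366672) = -9.309381;  |Δ| = 0.678429
F(-9.309381) = 1.498907
u4 = -9.309381 − 1.498907·(-0.678429)/(7.422235) = -9.172374;  |Δ| = 0.137007
F(-9.172374) = -0.074179
u5 = -9.172374 − (-0.074179)·(0.137007)/(-1.573086) = -9.178834;  |Δ| = 0.006461
F(-9.178834) = -0.000843
u6 = -9.178834 − (-0.000843)·(-0.006461)/(0.073335) = -9.178908;  |Δ| = 0.000074
|u6 − u5| = 0.000074 < 0.001

n = 6, u_n = -9.1789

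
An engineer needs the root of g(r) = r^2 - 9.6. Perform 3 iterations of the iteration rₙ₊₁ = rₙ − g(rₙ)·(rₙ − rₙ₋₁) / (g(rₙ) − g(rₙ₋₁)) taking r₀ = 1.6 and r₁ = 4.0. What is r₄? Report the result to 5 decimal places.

g(1.6) = -7.0400000, g(4.0) = 6.4000000
r₂ = 4.0000000 − 6.4000000·(4.0000000 − 1.6000000) / (6.4000000 − (-7.0400000)) = 4.0000000 − (15.3600000)/(13.4400000) = 2.8571429
g(2.8571429) = -1.4367347
r₃ = 2.8571429 − (-1.4367347)·(2.8571429 − 4.0000000) / (-1.4367347 − 6.4000000) = 2.8571429 − (1.6419825)/(-7.8367347) = 3.0666667
g(3.0666667) = -0.1955556
r₄ = 3.0666667 − (-0.1955556)·(3.0666667 − 2.8571429) / (-0.1955556 − (-1.4367347)) = 3.0666667 − (-0.0409735)/(1.2411791) = 3.0996785

3.09968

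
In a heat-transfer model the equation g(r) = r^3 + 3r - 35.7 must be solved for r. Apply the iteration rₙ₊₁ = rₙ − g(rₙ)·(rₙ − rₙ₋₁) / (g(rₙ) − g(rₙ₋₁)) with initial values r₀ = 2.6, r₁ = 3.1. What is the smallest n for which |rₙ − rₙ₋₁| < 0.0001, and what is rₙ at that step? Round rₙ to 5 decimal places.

g(2.6) = -10.3240000, g(3.1) = 3.3910000
r₂ = 3.1000000 − 3.3910000·(0.5000000)/(13.7150000) = 2.9763762;  |Δ| = 0.1236238
g(2.9763762) = -0.4037035
r₃ = 2.9763762 − (-0.4037035)·(-0.1236238)/(-3.7947035) = 2.9895281;  |Δ| = 0.0131518
g(2.9895281) = -0.0131719
r₄ = 2.9895281 − (-0.0131719)·(0.0131518)/(0.3905316) = 2.9899717;  |Δ| = 0.0004436
g(2.9899717) = 0.0000540
r₅ = 2.9899717 − 0.0000540·(0.0004436)/(0.0132260) = 2.9899699;  |Δ| = 0.0000018
|r₅ − r₄| = 0.0000018 < 0.0001

n = 5, rₙ = 2.98997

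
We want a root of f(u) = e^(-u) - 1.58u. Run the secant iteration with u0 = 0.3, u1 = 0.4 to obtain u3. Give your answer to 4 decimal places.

f(0.3) = 0.266818, f(0.4) = 0.038320
u2 = 0.400000 − 0.038320·(0.400000 − 0.300000) / (0.038320 − 0.266818) = 0.400000 − (0.003832)/(-0.228498) = 0.416770
f(0.416770) = 0.000675
u3 = 0.416770 − 0.000675·(0.416770 − 0.400000) / (0.000675 − 0.038320) = 0.416770 − (0.000011)/(-0.037645) = 0.417071

0.4171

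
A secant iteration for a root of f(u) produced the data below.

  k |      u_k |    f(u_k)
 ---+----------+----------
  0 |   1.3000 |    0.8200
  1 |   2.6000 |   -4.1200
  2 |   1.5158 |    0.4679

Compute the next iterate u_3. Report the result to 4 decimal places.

1.6264

u_3 = 1.5158 − 0.4679·(1.5158 − 2.6000) / (0.4679 − (-4.1200))
   = 1.5158 − (-0.507297)/(4.587900) = 1.626373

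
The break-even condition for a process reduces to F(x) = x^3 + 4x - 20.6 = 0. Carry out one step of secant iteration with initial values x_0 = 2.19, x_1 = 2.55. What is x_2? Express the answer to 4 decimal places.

F(2.19) = -1.336541, F(2.55) = 6.181375
x_2 = 2.550000 − 6.181375·(2.550000 − 2.190000) / (6.181375 − (-1.336541)) = 2.550000 − (2.225295)/(7.517916) = 2.254001

2.2540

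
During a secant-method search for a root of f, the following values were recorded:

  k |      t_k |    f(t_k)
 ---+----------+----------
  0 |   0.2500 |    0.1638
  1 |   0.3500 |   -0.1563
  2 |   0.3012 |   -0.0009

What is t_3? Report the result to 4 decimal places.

t_3 = 0.3012 − (-0.0009)·(0.3012 − 0.3500) / (-0.0009 − (-0.1563))
   = 0.3012 − (0.000044)/(0.155400) = 0.300917

0.3009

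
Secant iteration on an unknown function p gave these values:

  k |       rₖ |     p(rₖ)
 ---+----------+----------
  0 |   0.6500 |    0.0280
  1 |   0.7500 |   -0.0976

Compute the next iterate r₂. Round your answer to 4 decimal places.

0.6723

r₂ = 0.7500 − (-0.0976)·(0.7500 − 0.6500) / (-0.0976 − 0.0280)
   = 0.7500 − (-0.009760)/(-0.125600) = 0.672293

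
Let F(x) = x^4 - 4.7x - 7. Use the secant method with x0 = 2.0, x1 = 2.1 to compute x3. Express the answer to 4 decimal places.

F(2.0) = -0.400000, F(2.1) = 2.578100
x2 = 2.100000 − 2.578100·(2.100000 − 2.000000) / (2.578100 − (-0.400000)) = 2.100000 − (0.257810)/(2.978100) = 2.013431
F(2.013431) = -0.028974
x3 = 2.013431 − (-0.028974)·(2.013431 − 2.100000) / (-0.028974 − 2.578100) = 2.013431 − (0.002508)/(-2.607074) = 2.014393

2.0144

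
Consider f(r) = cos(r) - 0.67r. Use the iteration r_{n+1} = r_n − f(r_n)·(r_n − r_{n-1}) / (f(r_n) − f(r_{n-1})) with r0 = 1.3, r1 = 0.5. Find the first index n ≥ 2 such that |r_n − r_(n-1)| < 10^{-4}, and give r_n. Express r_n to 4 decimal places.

n = 5, r_n = 0.9128

f(1.3) = -0.603501, f(0.5) = 0.542583
r2 = 0.500000 − 0.542583·(-0.800000)/(1.146084) = 0.878739;  |Δ| = 0.378739
f(0.878739) = 0.049368
r3 = 0.878739 − 0.049368·(0.378739)/(-0.493214) = 0.916648;  |Δ| = 0.037910
f(0.916648) = -0.005671
r4 = 0.916648 − (-0.005671)·(0.037910)/(-0.055039) = 0.912742;  |Δ| = 0.003906
f(0.912742) = 0.000041
r5 = 0.912742 − 0.000041·(-0.003906)/(0.005712) = 0.912770;  |Δ| = 0.000028
|r5 − r4| = 0.000028 < 10^{-4}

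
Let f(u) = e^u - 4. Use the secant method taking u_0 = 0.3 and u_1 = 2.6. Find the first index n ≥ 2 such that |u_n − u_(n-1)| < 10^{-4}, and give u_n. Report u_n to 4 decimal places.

n = 8, u_n = 1.3863

f(0.3) = -2.650141, f(2.6) = 9.463738
u_2 = 2.600000 − 9.463738·(2.300000)/(12.113879) = 0.803169;  |Δ| = 1.796831
f(0.803169) = -1.767396
u_3 = 0.803169 − (-1.767396)·(-1.796831)/(-11.231134) = 1.085928;  |Δ| = 0.282760
f(1.085928) = -1.037811
u_4 = 1.085928 − (-1.037811)·(0.282760)/(0.729584) = 1.488145;  |Δ| = 0.402217
f(1.488145) = 0.428874
u_5 = 1.488145 − 0.428874·(0.402217)/(1.466685) = 1.370533;  |Δ| = 0.117612
f(1.370533) = -0.062551
u_6 = 1.370533 − (-0.062551)·(-0.117612)/(-0.491425) = 1.385503;  |Δ| = 0.014970
f(1.385503) = -0.003163
u_7 = 1.385503 − (-0.003163)·(0.014970)/(0.059388) = 1.386301;  |Δ| = 0.000797
f(1.386301) = 0.000025
u_8 = 1.386301 − 0.000025·(0.000797)/(0.003188) = 1.386294;  |Δ| = 0.000006
|u_8 − u_7| = 0.000006 < 10^{-4}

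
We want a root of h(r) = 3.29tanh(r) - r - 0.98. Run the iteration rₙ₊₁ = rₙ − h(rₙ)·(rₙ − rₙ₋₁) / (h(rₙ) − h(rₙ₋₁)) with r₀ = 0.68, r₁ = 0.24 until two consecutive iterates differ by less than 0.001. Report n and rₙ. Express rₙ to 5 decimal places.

n = 5, rₙ = 0.47504

h(0.68) = 0.2860988, h(0.24) = -0.4452190
r₂ = 0.2400000 − (-0.4452190)·(-0.4400000)/(-0.7313178) = 0.5078676;  |Δ| = 0.2678676
h(0.5078676) = 0.0527804
r₃ = 0.5078676 − 0.0527804·(0.2678676)/(0.4979994) = 0.4794777;  |Δ| = 0.0283899
h(0.4794777) = 0.0072872
r₄ = 0.4794777 − 0.0072872·(-0.0283899)/(-0.0454932) = 0.4749301;  |Δ| = 0.0045476
h(0.4749301) = -0.0001772
r₅ = 0.4749301 − (-0.0001772)·(-0.0045476)/(-0.0074645) = 0.4750381;  |Δ| = 0.0001080
|r₅ − r₄| = 0.0001080 < 0.001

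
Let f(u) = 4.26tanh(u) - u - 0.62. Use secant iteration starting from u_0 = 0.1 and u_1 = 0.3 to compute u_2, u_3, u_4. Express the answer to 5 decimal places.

0.19585, 0.19320, 0.19328

f(0.1) = -0.2954143, f(0.3) = 0.3209917
u_2 = 0.3000000 − 0.3209917·(0.3000000 − 0.1000000) / (0.3209917 − (-0.2954143)) = 0.3000000 − (0.0641983)/(0.6164061) = 0.1958506
f(0.1958506) = 0.0079665
u_3 = 0.1958506 − 0.0079665·(0.1958506 − 0.3000000) / (0.0079665 − 0.3209917) = 0.1958506 − (-0.0008297)/(-0.3130252) = 0.1932000
f(0.1932000) = -0.0002577
u_4 = 0.1932000 − (-0.0002577)·(0.1932000 − 0.1958506) / (-0.0002577 − 0.0079665) = 0.1932000 − (0.0000007)/(-0.0082242) = 0.1932830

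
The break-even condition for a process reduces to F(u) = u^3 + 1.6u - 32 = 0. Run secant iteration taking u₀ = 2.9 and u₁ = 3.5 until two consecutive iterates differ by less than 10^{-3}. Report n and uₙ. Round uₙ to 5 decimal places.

F(2.9) = -2.9710000, F(3.5) = 16.4750000
u₂ = 3.5000000 − 16.4750000·(0.6000000)/(19.4460000) = 2.9916692;  |Δ| = 0.5083308
F(2.9916692) = -0.4376358
u₃ = 2.9916692 − (-0.4376358)·(-0.5083308)/(-16.9126358) = 3.0048229;  |Δ| = 0.0131537
F(3.0048229) = -0.0618545
u₄ = 3.0048229 − (-0.0618545)·(0.0131537)/(0.3757812) = 3.0069881;  |Δ| = 0.0021651
F(3.0069881) = 0.0002986
u₅ = 3.0069881 − 0.0002986·(0.0021651)/(0.0621532) = 3.0069777;  |Δ| = 0.0000104
|u₅ − u₄| = 0.0000104 < 10^{-3}

n = 5, uₙ = 3.00698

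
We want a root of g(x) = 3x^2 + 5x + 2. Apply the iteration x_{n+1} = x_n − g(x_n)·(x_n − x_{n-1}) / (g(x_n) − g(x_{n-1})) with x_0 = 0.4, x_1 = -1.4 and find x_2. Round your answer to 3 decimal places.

-1.840

g(0.4) = 4.48000, g(-1.4) = 0.88000
x_2 = -1.40000 − 0.88000·(-1.40000 − 0.40000) / (0.88000 − 4.48000) = -1.40000 − (-1.58400)/(-3.60000) = -1.84000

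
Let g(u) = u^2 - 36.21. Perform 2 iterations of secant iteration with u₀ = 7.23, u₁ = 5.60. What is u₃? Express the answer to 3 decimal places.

g(7.23) = 16.06290, g(5.60) = -4.85000
u₂ = 5.60000 − (-4.85000)·(5.60000 − 7.23000) / (-4.85000 − 16.06290) = 5.60000 − (7.90550)/(-20.91290) = 5.97802
g(5.97802) = -0.47327
u₃ = 5.97802 − (-0.47327)·(5.97802 − 5.60000) / (-0.47327 − (-4.85000)) = 5.97802 − (-0.17891)/(4.37673) = 6.01890

6.019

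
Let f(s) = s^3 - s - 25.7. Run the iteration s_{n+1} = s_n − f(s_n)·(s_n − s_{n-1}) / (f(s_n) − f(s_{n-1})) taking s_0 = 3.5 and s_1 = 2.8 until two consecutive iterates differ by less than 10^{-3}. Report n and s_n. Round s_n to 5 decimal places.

f(3.5) = 13.6750000, f(2.8) = -6.5480000
s_2 = 2.8000000 − (-6.5480000)·(-0.7000000)/(-20.2230000) = 3.0266528;  |Δ| = 0.2266528
f(3.0266528) = -1.0006144
s_3 = 3.0266528 − (-1.0006144)·(0.2266528)/(5.5473856) = 3.0675355;  |Δ| = 0.0408827
f(3.0675355) = 0.0972808
s_4 = 3.0675355 − 0.0972808·(0.0408827)/(1.0978952) = 3.0639130;  |Δ| = 0.0036225
f(3.0639130) = -0.0012361
s_5 = 3.0639130 − (-0.0012361)·(-0.0036225)/(-0.0985169) = 3.0639585;  |Δ| = 0.0000455
|s_5 − s_4| = 0.0000455 < 10^{-3}

n = 5, s_n = 3.06396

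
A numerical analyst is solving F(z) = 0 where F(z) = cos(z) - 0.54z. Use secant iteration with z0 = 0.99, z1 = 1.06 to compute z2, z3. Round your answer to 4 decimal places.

F(0.99) = 0.014090, F(1.06) = -0.083528
z2 = 1.060000 − (-0.083528)·(1.060000 − 0.990000) / (-0.083528 − 0.014090) = 1.060000 − (-0.005847)/(-0.097618) = 1.000104
F(1.000104) = 0.000159
z3 = 1.000104 − 0.000159·(1.000104 − 1.060000) / (0.000159 − (-0.083528)) = 1.000104 − (-0.000010)/(0.083687) = 1.000218

1.0001, 1.0002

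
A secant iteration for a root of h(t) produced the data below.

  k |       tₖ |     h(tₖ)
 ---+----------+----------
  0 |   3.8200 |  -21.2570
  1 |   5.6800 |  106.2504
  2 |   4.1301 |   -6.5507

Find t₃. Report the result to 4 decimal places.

4.2201

t₃ = 4.1301 − (-6.5507)·(4.1301 − 5.6800) / (-6.5507 − 106.2504)
   = 4.1301 − (10.152930)/(-112.801100) = 4.220107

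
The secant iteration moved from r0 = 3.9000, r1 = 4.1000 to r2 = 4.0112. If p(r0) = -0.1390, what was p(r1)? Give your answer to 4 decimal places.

The secant line through (3.9000, -0.1390) and (4.1000, p(r1)) crosses zero at r2 = 4.0112.
So (3.9000, -0.1390), (4.1000, p(r1)), (4.0112, 0) are collinear:
p(r1) = -0.1390 · (4.1000 − 4.0112) / (3.9000 − 4.0112) = -0.1390 · (0.088800)/(-0.111200) = 0.111000

0.1110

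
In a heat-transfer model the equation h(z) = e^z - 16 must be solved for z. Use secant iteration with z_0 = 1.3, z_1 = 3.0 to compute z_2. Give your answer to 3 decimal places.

h(1.3) = -12.33070, h(3.0) = 4.08554
z_2 = 3.00000 − 4.08554·(3.00000 − 1.30000) / (4.08554 − (-12.33070)) = 3.00000 − (6.94541)/(16.41624) = 2.57692

2.577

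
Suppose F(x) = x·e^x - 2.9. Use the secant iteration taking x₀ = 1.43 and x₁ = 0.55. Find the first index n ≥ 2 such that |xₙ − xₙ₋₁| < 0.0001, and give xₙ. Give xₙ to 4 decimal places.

n = 7, xₙ = 1.0326

F(1.43) = 3.075540, F(0.55) = -1.946711
x₂ = 0.550000 − (-1.946711)·(-0.880000)/(-5.022251) = 0.891103;  |Δ| = 0.341103
F(0.891103) = -0.727653
x₃ = 0.891103 − (-0.727653)·(0.341103)/(1.219058) = 1.094707;  |Δ| = 0.203604
F(1.094707) = 0.371320
x₄ = 1.094707 − 0.371320·(0.203604)/(1.098974) = 1.025913;  |Δ| = 0.068794
F(1.025913) = -0.038068
x₅ = 1.025913 − (-0.038068)·(-0.068794)/(-0.409389) = 1.032310;  |Δ| = 0.006397
F(1.032310) = -0.001742
x₆ = 1.032310 − (-0.001742)·(0.006397)/(0.036326) = 1.032617;  |Δ| = 0.000307
F(1.032617) = 0.000009
x₇ = 1.032617 − 0.000009·(0.000307)/(0.001751) = 1.032616;  |Δ| = 0.000002
|x₇ − x₆| = 0.000002 < 0.0001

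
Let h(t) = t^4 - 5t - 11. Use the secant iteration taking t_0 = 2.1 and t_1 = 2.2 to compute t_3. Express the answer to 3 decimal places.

2.161

h(2.1) = -2.05190, h(2.2) = 1.42560
t_2 = 2.20000 − 1.42560·(2.20000 − 2.10000) / (1.42560 − (-2.05190)) = 2.20000 − (0.14256)/(3.47750) = 2.15901
h(2.15901) = -0.06728
t_3 = 2.15901 − (-0.06728)·(2.15901 − 2.20000) / (-0.06728 − 1.42560) = 2.15901 − (0.00276)/(-1.49288) = 2.16085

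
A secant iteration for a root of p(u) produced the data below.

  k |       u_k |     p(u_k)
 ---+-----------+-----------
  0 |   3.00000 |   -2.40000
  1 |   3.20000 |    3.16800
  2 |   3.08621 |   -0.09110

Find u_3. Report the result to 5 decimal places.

3.08939

u_3 = 3.08621 − (-0.09110)·(3.08621 − 3.20000) / (-0.09110 − 3.16800)
   = 3.08621 − (0.0103663)/(-3.2591000) = 3.0893907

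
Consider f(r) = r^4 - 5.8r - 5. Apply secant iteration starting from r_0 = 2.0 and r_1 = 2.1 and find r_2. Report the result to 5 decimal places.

2.02092

f(2.0) = -0.6000000, f(2.1) = 2.2681000
r_2 = 2.1000000 − 2.2681000·(2.1000000 − 2.0000000) / (2.2681000 − (-0.6000000)) = 2.1000000 − (0.2268100)/(2.8681000) = 2.0209198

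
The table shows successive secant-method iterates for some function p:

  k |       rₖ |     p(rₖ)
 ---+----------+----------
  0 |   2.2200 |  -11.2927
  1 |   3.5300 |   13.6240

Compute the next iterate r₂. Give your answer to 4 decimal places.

r₂ = 3.5300 − 13.6240·(3.5300 − 2.2200) / (13.6240 − (-11.2927))
   = 3.5300 − (17.847440)/(24.916700) = 2.813716

2.8137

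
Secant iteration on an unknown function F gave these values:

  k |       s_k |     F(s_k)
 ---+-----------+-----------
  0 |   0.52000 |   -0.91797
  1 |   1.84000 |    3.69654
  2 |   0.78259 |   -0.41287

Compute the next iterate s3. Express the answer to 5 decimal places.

s3 = 0.78259 − (-0.41287)·(0.78259 − 1.84000) / (-0.41287 − 3.69654)
   = 0.78259 − (0.4365729)/(-4.1094100) = 0.8888274

0.88883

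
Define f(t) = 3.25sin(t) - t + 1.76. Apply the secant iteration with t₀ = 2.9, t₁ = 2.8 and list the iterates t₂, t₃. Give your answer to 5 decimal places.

2.81185, 2.81197

f(2.9) = -0.3624397, f(2.8) = 0.0487115
t₂ = 2.8000000 − 0.0487115·(2.8000000 − 2.9000000) / (0.0487115 − (-0.3624397)) = 2.8000000 − (-0.0048711)/(0.4111512) = 2.8118476
f(2.8118476) = 0.0005084
t₃ = 2.8118476 − 0.0005084·(2.8118476 − 2.8000000) / (0.0005084 − 0.0487115) = 2.8118476 − (0.0000060)/(-0.0482031) = 2.8119725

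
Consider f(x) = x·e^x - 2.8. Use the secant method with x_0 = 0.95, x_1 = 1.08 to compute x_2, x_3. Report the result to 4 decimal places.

1.0117, 1.0147

f(0.95) = -0.343576, f(1.08) = 0.380254
x_2 = 1.080000 − 0.380254·(1.080000 − 0.950000) / (0.380254 − (-0.343576)) = 1.080000 − (0.049433)/(0.723830) = 1.011706
f(1.011706) = -0.017514
x_3 = 1.011706 − (-0.017514)·(1.011706 − 1.080000) / (-0.017514 − 0.380254) = 1.011706 − (0.001196)/(-0.397768) = 1.014713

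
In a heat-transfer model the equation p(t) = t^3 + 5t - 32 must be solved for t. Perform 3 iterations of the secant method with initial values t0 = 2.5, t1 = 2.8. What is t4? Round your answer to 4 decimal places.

p(2.5) = -3.875000, p(2.8) = 3.952000
t2 = 2.800000 − 3.952000·(2.800000 − 2.500000) / (3.952000 − (-3.875000)) = 2.800000 − (1.185600)/(7.827000) = 2.648524
p(2.648524) = -0.178824
t3 = 2.648524 − (-0.178824)·(2.648524 − 2.800000) / (-0.178824 − 3.952000) = 2.648524 − (0.027088)/(-4.130824) = 2.655082
p(2.655082) = -0.007701
t4 = 2.655082 − (-0.007701)·(2.655082 − 2.648524) / (-0.007701 − (-0.178824)) = 2.655082 − (-0.000050)/(0.171124) = 2.655377

2.6554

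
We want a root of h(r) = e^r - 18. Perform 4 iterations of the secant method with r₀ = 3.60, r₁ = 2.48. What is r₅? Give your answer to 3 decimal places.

h(3.60) = 18.59823, h(2.48) = -6.05874
r₂ = 2.48000 − (-6.05874)·(2.48000 − 3.60000) / (-6.05874 − 18.59823) = 2.48000 − (6.78578)/(-24.65697) = 2.75521
h(2.75521) = -2.27570
r₃ = 2.75521 − (-2.27570)·(2.75521 − 2.48000) / (-2.27570 − (-6.05874)) = 2.75521 − (-0.62629)/(3.78304) = 2.92076
h(2.92076) = 0.55537
r₄ = 2.92076 − 0.55537·(2.92076 − 2.75521) / (0.55537 − (-2.27570)) = 2.92076 − (0.09194)/(2.83107) = 2.88828
h(2.88828) = -0.03756
r₅ = 2.88828 − (-0.03756)·(2.88828 − 2.92076) / (-0.03756 − 0.55537) = 2.88828 − (0.00122)/(-0.59293) = 2.89034

2.890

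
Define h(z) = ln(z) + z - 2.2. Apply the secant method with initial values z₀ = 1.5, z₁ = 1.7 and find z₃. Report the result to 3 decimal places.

1.681

h(1.5) = -0.29453, h(1.7) = 0.03063
z₂ = 1.70000 − 0.03063·(1.70000 − 1.50000) / (0.03063 − (-0.29453)) = 1.70000 − (0.00613)/(0.32516) = 1.68116
h(1.68116) = 0.00065
z₃ = 1.68116 − 0.00065·(1.68116 − 1.70000) / (0.00065 − 0.03063) = 1.68116 − (-0.00001)/(-0.02998) = 1.68076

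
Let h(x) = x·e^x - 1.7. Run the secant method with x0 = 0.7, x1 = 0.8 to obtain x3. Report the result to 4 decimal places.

0.7796

h(0.7) = -0.290373, h(0.8) = 0.080433
x2 = 0.800000 − 0.080433·(0.800000 − 0.700000) / (0.080433 − (-0.290373)) = 0.800000 − (0.008043)/(0.370806) = 0.778309
h(0.778309) = -0.005010
x3 = 0.778309 − (-0.005010)·(0.778309 − 0.800000) / (-0.005010 − 0.080433) = 0.778309 − (0.000109)/(-0.085443) = 0.779581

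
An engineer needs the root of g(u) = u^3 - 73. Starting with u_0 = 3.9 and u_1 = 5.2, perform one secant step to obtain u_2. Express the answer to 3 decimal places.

g(3.9) = -13.68100, g(5.2) = 67.60800
u_2 = 5.20000 − 67.60800·(5.20000 − 3.90000) / (67.60800 − (-13.68100)) = 5.20000 − (87.89040)/(81.28900) = 4.11879

4.119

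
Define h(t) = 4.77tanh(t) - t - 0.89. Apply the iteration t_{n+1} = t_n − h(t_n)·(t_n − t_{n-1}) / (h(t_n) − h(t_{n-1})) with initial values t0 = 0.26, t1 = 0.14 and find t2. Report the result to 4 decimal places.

h(0.26) = 0.062990, h(0.14) = -0.366529
t2 = 0.140000 − (-0.366529)·(0.140000 − 0.260000) / (-0.366529 − 0.062990) = 0.140000 − (0.043983)/(-0.429519) = 0.242402

0.2424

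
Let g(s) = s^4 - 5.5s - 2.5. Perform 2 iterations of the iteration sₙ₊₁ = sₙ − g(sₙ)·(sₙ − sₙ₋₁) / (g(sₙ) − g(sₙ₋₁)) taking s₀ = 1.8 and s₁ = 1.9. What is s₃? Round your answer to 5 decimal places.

1.89624

g(1.8) = -1.9024000, g(1.9) = 0.0821000
s₂ = 1.9000000 − 0.0821000·(1.9000000 − 1.8000000) / (0.0821000 − (-1.9024000)) = 1.9000000 − (0.0082100)/(1.9845000) = 1.8958629
g(1.8958629) = -0.0082804
s₃ = 1.8958629 − (-0.0082804)·(1.8958629 − 1.9000000) / (-0.0082804 − 0.0821000) = 1.8958629 − (0.0000343)/(-0.0903804) = 1.8962420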